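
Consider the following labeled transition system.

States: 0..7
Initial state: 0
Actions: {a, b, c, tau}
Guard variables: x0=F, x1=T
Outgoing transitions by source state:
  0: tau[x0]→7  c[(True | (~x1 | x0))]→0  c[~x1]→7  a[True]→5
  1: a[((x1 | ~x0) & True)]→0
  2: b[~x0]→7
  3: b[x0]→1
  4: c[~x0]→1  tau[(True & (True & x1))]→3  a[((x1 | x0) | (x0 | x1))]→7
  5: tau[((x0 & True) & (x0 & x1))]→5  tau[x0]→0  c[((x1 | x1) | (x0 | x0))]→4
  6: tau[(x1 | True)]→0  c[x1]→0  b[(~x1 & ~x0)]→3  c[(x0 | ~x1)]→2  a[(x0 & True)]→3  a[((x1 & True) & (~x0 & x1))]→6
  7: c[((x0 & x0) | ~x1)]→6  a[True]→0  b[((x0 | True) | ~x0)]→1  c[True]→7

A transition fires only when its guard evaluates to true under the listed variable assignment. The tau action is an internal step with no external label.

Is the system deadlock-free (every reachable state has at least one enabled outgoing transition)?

Reachable = {0,1,3,4,5,7}
  0: a→5  c→0  [2 exit(s)]
  1: a→0  [1 exit(s)]
  3: ∅  [no exit]
  4: a→7  c→1  tau→3  [3 exit(s)]
  5: c→4  [1 exit(s)]
  7: a→0  b→1  c→7  [3 exit(s)]
trace reaching 3: a·c·tau

Answer: DEADLOCK at state 3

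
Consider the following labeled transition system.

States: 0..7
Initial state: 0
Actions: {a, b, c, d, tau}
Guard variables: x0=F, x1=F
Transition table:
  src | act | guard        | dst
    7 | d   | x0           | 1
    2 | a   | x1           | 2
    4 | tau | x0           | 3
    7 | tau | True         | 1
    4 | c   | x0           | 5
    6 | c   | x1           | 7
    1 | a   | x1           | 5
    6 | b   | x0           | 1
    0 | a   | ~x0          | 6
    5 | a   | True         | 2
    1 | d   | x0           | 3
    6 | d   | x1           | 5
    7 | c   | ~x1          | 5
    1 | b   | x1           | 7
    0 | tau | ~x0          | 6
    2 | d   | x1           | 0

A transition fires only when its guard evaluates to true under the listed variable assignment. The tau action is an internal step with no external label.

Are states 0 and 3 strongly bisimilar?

Answer: NOT BISIMILAR

Analysis:
Compute ~ classes (split until stable):
  P[0] = {{0,1,2,3,4,5,6,7}}
  P[1] = {{0},{1,2,3,4,6},{5},{7}}
4 equivalence class(es) (converged in 2)
class of 0: {0}; class of 3: {1,2,3,4,6}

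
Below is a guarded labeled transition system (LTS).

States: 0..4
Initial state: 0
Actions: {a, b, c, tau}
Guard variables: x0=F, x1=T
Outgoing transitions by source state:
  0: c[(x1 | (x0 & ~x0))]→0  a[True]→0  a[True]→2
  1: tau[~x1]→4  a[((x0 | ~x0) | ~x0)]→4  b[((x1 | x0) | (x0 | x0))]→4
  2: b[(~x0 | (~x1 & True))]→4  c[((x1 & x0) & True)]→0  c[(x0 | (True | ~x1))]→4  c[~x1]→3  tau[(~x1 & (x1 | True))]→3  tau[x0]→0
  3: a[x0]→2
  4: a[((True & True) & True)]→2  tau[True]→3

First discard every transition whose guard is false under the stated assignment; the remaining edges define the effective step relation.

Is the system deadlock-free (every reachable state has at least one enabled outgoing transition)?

Reach set: {0,2,3,4}
  0: a→0  a→2  c→0  [3 out]
  2: b→4  c→4  [2 out]
  3: ∅  [no exit]
  4: a→2  tau→3  [2 out]
witness 3: a·b·tau

Answer: DEADLOCK at state 3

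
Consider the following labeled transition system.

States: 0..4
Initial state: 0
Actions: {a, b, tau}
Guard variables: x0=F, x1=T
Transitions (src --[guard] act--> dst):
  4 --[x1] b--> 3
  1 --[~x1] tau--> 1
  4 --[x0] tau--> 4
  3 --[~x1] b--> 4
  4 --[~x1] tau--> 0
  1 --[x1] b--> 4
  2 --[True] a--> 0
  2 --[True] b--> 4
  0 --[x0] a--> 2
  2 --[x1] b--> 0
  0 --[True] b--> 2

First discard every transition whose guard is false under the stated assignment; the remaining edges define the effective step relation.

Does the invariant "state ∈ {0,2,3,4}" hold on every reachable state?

Answer: INVARIANT HOLDS

Working:
Inv-set: {0,2,3,4}
R = {0,2,3,4}
  0: safe
  2: safe
  3: safe
  4: safe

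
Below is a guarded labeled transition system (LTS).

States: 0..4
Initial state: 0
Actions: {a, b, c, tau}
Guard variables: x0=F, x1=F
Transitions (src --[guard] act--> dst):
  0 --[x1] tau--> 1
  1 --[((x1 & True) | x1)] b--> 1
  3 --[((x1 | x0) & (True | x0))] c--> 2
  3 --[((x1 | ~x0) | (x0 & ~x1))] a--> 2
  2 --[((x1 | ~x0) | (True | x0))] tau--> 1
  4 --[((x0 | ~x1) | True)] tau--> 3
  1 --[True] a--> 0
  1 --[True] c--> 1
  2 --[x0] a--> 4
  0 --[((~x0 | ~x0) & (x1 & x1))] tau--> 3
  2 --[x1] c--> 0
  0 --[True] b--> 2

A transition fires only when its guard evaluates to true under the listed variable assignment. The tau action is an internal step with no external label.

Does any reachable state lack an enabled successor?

Reachable = {0,1,2}
  0: b→2  [deg 1]
  1: a→0  c→1  [deg 2]
  2: tau→1  [deg 1]

Answer: DEADLOCK-FREE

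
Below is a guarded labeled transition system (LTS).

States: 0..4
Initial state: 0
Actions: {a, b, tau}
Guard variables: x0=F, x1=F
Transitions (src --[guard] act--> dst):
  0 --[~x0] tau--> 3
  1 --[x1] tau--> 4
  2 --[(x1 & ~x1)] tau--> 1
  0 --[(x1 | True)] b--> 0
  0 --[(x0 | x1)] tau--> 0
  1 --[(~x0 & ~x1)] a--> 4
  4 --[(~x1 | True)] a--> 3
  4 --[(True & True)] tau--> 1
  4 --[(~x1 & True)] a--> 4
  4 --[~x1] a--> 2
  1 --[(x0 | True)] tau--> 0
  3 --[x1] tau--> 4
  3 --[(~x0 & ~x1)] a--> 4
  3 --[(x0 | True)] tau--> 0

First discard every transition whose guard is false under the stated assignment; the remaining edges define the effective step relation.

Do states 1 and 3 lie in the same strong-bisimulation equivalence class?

Answer: BISIMILAR

Working:
Compute ~ classes (split until stable):
  π0 = {{0,1,2,3,4}}
  π1 = {{0},{1,3,4},{2}}
  π2 = {{0},{1,3},{2},{4}}
stable after 3 split(s): 4 block(s)
1∈{1,3}, 3∈{1,3}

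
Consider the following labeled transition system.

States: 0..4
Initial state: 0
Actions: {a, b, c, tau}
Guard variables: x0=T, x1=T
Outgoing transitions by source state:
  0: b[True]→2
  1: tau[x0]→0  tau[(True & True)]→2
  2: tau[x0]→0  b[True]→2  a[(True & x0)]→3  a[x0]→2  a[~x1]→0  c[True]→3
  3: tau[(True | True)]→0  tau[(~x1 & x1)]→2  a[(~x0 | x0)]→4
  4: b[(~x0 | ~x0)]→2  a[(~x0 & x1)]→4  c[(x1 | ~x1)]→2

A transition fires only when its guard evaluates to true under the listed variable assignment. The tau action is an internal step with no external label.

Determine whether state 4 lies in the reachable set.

Answer: REACHABLE

Working:
11 transition(s) survive guard evaluation.
Layer 0: {0}
Layer 1: {2}  total {0,2}
Layer 2: {3}  total {0,2,3}
Layer 3: {4}  total {0,2,3,4}
R = {0,2,3,4}
witness 4: b·a·a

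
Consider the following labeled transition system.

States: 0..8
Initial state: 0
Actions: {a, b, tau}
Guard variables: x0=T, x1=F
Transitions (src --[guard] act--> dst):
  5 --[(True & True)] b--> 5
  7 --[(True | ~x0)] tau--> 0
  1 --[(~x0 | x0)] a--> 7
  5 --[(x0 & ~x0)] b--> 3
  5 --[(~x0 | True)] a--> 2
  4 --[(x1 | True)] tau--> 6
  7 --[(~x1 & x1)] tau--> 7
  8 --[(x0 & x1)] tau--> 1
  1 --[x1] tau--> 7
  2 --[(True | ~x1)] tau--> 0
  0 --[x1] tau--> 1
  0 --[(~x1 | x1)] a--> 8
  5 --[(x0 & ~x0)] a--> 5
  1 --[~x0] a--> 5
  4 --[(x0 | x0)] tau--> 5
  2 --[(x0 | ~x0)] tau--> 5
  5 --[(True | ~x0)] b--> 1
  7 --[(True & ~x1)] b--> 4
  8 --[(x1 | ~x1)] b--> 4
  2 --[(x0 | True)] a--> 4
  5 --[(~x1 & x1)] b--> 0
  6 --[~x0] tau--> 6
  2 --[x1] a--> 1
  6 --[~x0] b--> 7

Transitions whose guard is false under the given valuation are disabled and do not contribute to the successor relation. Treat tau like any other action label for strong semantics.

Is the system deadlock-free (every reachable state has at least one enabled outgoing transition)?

Answer: DEADLOCK at state 6

Working:
Reachable = {0,1,2,4,5,6,7,8}
  0: a→8  [1 out]
  1: a→7  [1 out]
  2: a→4  tau→0  tau→5  [3 out]
  4: tau→5  tau→6  [2 out]
  5: a→2  b→1  b→5  [3 out]
  6: ∅  [no exit]
  7: b→4  tau→0  [2 out]
  8: b→4  [1 out]
trace reaching 6: a·b·tau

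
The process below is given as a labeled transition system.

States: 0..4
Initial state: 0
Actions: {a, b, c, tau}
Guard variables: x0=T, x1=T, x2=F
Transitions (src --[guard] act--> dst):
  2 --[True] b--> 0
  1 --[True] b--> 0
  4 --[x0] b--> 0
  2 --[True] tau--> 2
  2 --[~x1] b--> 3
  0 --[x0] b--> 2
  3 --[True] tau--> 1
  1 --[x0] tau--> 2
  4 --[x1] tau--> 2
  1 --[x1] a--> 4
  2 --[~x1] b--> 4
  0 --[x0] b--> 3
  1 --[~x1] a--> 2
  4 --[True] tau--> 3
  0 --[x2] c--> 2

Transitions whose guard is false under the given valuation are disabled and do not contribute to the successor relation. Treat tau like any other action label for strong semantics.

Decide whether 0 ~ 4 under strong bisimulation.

Compute ~ classes (split until stable):
  π0 = {{0,1,2,3,4}}
  π1 = {{0},{1},{2,4},{3}}
  π2 = {{0},{1},{2},{3},{4}}
stable after 3 split(s): 5 block(s)
0∈{0}, 4∈{4}

Answer: NOT BISIMILAR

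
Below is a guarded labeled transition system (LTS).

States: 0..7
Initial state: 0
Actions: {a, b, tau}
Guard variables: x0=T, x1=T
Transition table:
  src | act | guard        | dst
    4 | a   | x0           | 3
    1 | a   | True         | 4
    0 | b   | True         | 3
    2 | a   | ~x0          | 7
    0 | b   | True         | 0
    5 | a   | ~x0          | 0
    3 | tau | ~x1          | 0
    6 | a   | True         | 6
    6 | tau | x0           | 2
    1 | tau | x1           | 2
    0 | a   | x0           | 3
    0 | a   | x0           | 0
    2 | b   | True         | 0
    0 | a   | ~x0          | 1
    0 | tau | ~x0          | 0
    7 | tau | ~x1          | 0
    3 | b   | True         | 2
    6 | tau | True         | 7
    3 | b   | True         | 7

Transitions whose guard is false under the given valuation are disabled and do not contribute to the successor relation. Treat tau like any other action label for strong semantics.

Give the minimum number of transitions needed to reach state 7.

Answer: 2

Working:
Layered search for 7:
  Layer 0: {0}
  Layer 1: {3}
  Layer 2: {2,7}
depth(7)=2, e.g. a·b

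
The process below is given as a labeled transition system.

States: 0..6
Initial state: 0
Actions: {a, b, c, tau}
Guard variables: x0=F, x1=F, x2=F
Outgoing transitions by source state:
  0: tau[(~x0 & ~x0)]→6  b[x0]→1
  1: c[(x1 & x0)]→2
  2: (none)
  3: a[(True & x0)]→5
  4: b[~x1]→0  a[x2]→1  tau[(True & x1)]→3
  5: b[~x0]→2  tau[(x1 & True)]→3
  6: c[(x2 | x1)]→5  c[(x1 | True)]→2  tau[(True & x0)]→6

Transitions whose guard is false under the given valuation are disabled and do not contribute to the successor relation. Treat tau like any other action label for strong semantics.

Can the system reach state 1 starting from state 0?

Answer: UNREACHABLE

Working:
After dropping false guards: 4 live edges.
L0 = {0}
L1 = {6}  total {0,6}
L2 = {2}  total {0,2,6}
Reach set: {0,2,6}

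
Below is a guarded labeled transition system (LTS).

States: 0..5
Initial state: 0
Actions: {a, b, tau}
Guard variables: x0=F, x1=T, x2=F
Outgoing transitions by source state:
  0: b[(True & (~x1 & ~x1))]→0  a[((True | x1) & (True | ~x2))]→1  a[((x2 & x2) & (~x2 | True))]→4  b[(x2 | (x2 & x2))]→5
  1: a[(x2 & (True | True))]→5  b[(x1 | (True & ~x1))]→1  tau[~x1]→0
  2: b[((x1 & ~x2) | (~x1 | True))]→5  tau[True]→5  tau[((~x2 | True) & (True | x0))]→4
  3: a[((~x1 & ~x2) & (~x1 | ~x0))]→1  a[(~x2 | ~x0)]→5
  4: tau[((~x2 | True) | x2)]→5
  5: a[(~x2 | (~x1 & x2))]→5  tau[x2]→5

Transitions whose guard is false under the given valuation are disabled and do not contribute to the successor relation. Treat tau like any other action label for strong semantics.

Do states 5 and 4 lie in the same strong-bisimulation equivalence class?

Refine partition for ~:
  π0 = {{0,1,2,3,4,5}}
  π1 = {{0,3,5},{1},{2},{4}}
  π2 = {{0},{1},{2},{3,5},{4}}
5 equivalence class(es) (converged in 3)
[5]={3,5}  [4]={4}

Answer: NOT BISIMILAR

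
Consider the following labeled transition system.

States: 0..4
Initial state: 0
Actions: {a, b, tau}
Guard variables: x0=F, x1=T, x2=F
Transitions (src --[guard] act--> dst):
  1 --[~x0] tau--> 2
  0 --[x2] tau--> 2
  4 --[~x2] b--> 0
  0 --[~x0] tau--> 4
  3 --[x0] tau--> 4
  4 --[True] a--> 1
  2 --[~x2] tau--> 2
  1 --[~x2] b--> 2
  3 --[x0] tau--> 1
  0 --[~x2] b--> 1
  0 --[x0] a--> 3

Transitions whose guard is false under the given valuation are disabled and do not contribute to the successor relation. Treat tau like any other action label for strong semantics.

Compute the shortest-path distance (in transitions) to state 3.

Breadth-first toward 3:
  Layer 0: {0}
  Layer 1: {1,4}
  Layer 2: {2}
3 never appears.

Answer: UNREACHABLE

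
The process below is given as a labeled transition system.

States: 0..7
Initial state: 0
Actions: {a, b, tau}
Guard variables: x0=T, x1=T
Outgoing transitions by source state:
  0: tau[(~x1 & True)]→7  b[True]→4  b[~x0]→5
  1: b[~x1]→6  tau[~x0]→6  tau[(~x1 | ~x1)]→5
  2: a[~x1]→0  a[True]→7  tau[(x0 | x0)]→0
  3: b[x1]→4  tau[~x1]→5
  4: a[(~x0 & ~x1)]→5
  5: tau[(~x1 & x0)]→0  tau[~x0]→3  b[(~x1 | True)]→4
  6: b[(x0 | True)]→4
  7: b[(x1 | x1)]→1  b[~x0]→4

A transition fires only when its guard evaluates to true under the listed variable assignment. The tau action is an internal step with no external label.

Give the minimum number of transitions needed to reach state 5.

Layered search for 5:
  depth 0: {0}
  depth 1: {4}
5 never appears.

Answer: UNREACHABLE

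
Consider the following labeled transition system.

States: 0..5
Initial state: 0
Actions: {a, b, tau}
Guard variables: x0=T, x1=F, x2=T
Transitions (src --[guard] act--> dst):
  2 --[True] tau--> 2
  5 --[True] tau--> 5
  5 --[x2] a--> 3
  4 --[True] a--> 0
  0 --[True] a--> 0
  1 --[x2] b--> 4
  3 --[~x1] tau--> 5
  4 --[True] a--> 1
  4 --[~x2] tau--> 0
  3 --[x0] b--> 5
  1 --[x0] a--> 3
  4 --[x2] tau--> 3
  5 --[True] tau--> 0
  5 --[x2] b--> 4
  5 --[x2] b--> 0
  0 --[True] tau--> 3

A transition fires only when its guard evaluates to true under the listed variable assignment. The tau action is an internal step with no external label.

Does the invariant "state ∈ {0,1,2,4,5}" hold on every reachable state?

Answer: INVARIANT VIOLATED at state 3

Analysis:
Inv-set: {0,1,2,4,5}
R = {0,1,3,4,5}
  0: safe
  1: safe
  3: ✗ unsafe
  4: safe
  5: safe
witness against invariant: tau → 3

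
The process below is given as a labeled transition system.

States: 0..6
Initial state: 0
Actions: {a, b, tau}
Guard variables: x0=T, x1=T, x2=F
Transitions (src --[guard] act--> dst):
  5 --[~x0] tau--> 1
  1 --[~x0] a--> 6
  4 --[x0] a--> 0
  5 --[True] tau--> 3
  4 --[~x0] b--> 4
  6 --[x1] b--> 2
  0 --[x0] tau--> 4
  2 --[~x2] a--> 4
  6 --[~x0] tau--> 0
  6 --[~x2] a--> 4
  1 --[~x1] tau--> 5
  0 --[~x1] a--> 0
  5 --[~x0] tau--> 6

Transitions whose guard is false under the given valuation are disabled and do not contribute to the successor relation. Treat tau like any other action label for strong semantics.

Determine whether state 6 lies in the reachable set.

Guard filter leaves 6 enabled edge(s).
Layer 0: {0}
Layer 1: {4}  now seen {0,4}
Reachable = {0,4}

Answer: UNREACHABLE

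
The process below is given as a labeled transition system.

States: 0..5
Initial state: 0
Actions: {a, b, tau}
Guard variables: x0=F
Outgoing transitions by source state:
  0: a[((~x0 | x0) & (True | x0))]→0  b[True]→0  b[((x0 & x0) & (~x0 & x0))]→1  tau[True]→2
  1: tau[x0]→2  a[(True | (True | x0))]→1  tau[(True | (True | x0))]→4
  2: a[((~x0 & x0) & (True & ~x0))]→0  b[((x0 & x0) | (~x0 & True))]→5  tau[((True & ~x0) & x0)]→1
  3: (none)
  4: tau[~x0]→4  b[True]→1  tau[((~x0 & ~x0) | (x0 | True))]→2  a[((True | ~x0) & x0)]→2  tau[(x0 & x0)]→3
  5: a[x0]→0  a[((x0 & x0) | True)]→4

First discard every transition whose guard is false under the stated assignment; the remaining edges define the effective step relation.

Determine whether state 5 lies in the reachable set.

10 transition(s) survive guard evaluation.
Layer 0: {0}
Layer 1: {2}  total {0,2}
Layer 2: {5}  total {0,2,5}
Layer 3: {4}  total {0,2,4,5}
Layer 4: {1}  total {0,1,2,4,5}
Reach set: {0,1,2,4,5}
Path to 5: tau·b

Answer: REACHABLE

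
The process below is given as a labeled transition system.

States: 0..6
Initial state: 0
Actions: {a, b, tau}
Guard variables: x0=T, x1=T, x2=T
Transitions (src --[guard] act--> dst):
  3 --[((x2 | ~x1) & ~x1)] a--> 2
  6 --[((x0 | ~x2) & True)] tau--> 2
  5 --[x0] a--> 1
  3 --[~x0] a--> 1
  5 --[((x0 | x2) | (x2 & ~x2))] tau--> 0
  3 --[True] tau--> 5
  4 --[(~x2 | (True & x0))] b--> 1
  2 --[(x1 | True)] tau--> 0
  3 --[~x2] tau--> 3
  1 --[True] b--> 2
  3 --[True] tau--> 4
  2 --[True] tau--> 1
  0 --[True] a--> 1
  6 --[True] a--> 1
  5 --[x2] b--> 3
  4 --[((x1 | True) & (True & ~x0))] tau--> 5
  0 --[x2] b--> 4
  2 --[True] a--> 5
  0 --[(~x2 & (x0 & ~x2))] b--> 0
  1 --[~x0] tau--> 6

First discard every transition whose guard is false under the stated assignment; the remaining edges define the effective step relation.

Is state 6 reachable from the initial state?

14 transition(s) survive guard evaluation.
L0 = {0}
L1 = {1,4}  total {0,1,4}
L2 = {2}  total {0,1,2,4}
L3 = {5}  total {0,1,2,4,5}
L4 = {3}  total {0,1,2,3,4,5}
R = {0,1,2,3,4,5}

Answer: UNREACHABLE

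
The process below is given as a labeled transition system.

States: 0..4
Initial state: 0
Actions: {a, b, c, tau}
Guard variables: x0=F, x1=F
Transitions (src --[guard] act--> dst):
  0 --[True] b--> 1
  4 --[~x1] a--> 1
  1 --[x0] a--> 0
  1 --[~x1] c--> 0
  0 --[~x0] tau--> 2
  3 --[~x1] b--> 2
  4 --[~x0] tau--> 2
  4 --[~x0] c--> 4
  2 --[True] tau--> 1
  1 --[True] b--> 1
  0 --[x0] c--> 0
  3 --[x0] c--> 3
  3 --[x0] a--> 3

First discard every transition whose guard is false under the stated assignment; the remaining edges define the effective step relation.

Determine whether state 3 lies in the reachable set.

Guard filter leaves 9 enabled edge(s).
L0 = {0}
L1 = {1,2}  total {0,1,2}
Reach set: {0,1,2}

Answer: UNREACHABLE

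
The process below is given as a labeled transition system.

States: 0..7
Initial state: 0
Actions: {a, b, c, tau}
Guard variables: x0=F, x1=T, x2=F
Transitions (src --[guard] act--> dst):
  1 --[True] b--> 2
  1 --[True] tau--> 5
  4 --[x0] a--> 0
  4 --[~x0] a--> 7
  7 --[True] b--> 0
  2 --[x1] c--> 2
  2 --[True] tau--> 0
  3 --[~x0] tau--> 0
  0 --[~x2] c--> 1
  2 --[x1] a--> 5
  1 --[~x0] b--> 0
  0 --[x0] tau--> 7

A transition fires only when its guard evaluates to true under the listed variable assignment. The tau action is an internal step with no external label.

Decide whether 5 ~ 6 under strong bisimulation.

Answer: BISIMILAR

Analysis:
Compute ~ classes (split until stable):
  round 0: {{0,1,2,3,4,5,6,7}}
  round 1: {{0},{1},{2},{3},{4},{5,6},{7}}
stable after 2 split(s): 7 block(s)
class of 5: {5,6}; class of 6: {5,6}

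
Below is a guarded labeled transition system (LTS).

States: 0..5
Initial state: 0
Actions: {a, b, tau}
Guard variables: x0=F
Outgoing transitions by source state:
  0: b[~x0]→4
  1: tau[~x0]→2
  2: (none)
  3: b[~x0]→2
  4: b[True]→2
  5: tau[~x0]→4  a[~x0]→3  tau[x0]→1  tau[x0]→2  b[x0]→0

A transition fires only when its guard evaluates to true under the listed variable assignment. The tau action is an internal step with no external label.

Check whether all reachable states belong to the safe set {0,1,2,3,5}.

Safe = {0,1,2,3,5}
R = {0,2,4}
  0: safe
  2: safe
  4: VIOLATES
witness against invariant: b → 4

Answer: INVARIANT VIOLATED at state 4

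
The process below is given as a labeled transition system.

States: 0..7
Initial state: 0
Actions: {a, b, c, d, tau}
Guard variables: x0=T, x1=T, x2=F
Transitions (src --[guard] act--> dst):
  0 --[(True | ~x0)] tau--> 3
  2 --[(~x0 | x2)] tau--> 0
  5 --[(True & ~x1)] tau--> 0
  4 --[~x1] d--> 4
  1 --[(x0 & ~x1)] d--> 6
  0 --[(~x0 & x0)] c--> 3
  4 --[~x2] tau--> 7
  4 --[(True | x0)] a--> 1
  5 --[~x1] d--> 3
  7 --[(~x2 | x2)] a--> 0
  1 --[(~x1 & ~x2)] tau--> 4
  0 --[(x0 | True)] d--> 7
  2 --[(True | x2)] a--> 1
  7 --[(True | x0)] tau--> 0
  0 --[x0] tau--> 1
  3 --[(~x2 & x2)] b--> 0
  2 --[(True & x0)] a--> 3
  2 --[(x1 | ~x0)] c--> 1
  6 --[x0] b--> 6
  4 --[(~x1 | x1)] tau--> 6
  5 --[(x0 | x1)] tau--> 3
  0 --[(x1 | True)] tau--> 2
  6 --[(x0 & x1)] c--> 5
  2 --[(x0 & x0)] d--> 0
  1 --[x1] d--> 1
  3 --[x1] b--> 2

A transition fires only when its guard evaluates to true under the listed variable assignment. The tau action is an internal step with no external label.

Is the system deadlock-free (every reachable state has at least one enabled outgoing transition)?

Answer: DEADLOCK-FREE

Analysis:
Reachable = {0,1,2,3,7}
  0: d→7  tau→1  tau→2  tau→3  [4 exit(s)]
  1: d→1  [1 exit(s)]
  2: a→1  a→3  c→1  d→0  [4 exit(s)]
  3: b→2  [1 exit(s)]
  7: a→0  tau→0  [2 exit(s)]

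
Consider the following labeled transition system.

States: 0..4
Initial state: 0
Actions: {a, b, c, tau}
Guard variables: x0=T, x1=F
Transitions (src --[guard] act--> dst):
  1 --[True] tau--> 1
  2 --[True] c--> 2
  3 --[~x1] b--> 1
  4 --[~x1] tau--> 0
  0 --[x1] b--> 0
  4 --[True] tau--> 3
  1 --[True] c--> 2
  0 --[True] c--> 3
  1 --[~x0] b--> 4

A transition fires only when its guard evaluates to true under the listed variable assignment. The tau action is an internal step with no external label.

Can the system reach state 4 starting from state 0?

7 transition(s) survive guard evaluation.
Layer 0: {0}
Layer 1: {3}  now seen {0,3}
Layer 2: {1}  now seen {0,1,3}
Layer 3: {2}  now seen {0,1,2,3}
Reach set: {0,1,2,3}

Answer: UNREACHABLE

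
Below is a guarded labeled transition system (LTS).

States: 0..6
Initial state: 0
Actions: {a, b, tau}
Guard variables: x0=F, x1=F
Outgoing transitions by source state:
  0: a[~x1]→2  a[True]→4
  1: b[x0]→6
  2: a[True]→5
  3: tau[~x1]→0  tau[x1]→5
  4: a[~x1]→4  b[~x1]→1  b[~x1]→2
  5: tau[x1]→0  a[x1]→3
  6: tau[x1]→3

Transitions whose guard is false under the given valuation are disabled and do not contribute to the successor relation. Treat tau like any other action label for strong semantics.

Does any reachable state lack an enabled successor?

Answer: DEADLOCK at state 1

Trace:
R = {0,1,2,4,5}
  0: a→2  a→4  [2 exit(s)]
  1: ∅  [STUCK]
  2: a→5  [1 exit(s)]
  4: a→4  b→1  b→2  [3 exit(s)]
  5: ∅  [STUCK]
Path to 1: a·b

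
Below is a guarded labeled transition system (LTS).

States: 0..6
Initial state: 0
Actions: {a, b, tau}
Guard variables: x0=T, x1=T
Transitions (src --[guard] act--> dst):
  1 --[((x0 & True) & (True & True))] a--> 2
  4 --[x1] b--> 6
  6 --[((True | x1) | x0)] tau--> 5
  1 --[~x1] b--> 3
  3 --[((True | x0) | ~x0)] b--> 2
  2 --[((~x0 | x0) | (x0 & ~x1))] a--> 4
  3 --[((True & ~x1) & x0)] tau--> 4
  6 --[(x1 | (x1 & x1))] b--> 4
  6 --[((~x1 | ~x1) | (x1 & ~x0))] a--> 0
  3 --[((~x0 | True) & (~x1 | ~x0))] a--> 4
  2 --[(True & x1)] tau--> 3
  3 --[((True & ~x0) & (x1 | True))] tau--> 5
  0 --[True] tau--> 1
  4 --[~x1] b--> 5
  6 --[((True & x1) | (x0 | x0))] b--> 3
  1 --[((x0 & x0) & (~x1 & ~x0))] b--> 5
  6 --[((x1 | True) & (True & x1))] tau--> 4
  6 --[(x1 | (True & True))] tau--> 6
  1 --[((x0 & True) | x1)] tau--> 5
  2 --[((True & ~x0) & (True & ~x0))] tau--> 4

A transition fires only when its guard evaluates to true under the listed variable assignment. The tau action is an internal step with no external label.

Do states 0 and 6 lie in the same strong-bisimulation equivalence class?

Answer: NOT BISIMILAR

Analysis:
Bisimulation quotient by refinement:
  round 0: {{0,1,2,3,4,5,6}}
  round 1: {{0},{1,2},{3,4},{5},{6}}
  round 2: {{0},{1},{2},{3},{4},{5},{6}}
stable after 3 split(s): 7 block(s)
0∈{0}, 6∈{6}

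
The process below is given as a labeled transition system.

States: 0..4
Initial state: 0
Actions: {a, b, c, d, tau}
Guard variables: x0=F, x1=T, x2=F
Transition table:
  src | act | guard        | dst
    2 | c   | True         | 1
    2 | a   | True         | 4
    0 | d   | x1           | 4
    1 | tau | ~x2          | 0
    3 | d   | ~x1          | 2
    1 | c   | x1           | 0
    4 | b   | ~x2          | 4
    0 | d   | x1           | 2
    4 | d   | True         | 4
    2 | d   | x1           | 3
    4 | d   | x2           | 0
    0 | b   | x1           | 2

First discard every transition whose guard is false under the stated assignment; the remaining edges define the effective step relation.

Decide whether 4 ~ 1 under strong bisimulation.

Answer: NOT BISIMILAR

Working:
Bisimulation quotient by refinement:
  π0 = {{0,1,2,3,4}}
  π1 = {{0,4},{1},{2},{3}}
  π2 = {{0},{1},{2},{3},{4}}
5 equivalence class(es) (converged in 3)
4∈{4}, 1∈{1}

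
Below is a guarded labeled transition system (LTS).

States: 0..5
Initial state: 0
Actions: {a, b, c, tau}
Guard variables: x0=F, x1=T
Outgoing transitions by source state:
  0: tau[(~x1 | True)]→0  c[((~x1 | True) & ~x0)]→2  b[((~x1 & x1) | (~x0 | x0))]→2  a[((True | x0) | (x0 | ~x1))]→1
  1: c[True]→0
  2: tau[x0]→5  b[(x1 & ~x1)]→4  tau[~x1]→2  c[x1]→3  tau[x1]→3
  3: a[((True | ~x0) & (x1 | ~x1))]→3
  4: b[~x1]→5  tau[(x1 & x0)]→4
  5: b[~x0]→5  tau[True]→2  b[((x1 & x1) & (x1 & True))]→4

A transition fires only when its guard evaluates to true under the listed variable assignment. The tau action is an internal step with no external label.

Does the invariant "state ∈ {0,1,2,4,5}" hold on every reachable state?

Allowed set {0,1,2,4,5}
R = {0,1,2,3}
  0: ok
  1: ok
  2: ok
  3: ✗ unsafe
counterexample path to 3: c·c

Answer: INVARIANT VIOLATED at state 3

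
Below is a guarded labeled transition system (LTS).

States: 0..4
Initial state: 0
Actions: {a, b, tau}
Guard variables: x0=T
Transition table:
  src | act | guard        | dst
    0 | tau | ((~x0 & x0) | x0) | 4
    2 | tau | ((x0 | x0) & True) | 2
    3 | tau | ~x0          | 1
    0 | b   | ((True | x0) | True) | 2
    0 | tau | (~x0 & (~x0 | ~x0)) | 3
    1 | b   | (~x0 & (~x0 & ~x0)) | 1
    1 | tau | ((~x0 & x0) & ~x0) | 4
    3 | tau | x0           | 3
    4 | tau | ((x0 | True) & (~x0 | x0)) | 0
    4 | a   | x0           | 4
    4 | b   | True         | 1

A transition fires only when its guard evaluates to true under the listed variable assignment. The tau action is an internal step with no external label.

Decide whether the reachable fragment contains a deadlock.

Reachable = {0,1,2,4}
  0: b→2  tau→4  [2 exit(s)]
  1: ∅  [STUCK]
  2: tau→2  [1 exit(s)]
  4: a→4  b→1  tau→0  [3 exit(s)]
witness 1: tau·b

Answer: DEADLOCK at state 1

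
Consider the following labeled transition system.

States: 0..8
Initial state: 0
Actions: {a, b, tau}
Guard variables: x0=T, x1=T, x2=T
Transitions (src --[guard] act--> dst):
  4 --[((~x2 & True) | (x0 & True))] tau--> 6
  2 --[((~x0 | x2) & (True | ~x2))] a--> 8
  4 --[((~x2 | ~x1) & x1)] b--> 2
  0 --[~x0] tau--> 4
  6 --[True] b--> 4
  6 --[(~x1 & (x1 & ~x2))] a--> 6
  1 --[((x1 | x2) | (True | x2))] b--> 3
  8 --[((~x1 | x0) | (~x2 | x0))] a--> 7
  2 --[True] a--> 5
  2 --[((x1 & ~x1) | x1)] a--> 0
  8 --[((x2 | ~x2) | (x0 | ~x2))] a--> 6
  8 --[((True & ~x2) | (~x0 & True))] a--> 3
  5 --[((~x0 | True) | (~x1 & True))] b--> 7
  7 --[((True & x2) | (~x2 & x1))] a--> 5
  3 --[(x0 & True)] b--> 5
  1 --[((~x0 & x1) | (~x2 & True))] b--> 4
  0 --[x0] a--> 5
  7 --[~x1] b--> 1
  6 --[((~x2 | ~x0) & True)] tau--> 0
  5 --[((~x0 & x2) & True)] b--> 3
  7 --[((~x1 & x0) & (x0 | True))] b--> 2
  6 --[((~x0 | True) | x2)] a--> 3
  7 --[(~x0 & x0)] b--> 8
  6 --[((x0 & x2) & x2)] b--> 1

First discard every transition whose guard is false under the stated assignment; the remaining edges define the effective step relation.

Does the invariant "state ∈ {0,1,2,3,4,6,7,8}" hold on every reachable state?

Allowed set {0,1,2,3,4,6,7,8}
Reachable = {0,5,7}
  0: ✓
  5: VIOLATES
  7: ✓
reach 5 via a — violates

Answer: INVARIANT VIOLATED at state 5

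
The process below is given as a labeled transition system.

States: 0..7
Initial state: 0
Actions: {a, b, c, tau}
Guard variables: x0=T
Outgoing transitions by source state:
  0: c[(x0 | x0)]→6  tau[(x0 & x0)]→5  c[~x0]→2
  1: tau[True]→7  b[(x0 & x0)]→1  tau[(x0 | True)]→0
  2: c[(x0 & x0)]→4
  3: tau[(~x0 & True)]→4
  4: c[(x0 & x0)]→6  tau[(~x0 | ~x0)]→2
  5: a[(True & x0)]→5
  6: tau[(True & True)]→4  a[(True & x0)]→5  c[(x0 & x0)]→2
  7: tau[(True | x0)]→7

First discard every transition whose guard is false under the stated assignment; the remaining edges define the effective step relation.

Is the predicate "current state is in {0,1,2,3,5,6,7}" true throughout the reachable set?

Inv-set: {0,1,2,3,5,6,7}
R = {0,2,4,5,6}
  0: safe
  2: safe
  4: ✗ unsafe
  5: safe
  6: safe
reach 4 via c·tau — violates

Answer: INVARIANT VIOLATED at state 4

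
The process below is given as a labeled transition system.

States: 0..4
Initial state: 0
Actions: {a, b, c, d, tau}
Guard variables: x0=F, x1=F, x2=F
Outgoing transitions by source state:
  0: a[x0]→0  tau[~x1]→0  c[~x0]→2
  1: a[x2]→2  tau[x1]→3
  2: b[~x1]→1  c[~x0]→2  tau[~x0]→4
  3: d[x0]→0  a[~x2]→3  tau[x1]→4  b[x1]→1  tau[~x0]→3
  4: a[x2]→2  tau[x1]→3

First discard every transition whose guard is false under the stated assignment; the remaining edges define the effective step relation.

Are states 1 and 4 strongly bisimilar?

Answer: BISIMILAR

Working:
Compute ~ classes (split until stable):
  round 0: {{0,1,2,3,4}}
  round 1: {{0},{1,4},{2},{3}}
Fixed point at round 2; 4 class(es).
class of 1: {1,4}; class of 4: {1,4}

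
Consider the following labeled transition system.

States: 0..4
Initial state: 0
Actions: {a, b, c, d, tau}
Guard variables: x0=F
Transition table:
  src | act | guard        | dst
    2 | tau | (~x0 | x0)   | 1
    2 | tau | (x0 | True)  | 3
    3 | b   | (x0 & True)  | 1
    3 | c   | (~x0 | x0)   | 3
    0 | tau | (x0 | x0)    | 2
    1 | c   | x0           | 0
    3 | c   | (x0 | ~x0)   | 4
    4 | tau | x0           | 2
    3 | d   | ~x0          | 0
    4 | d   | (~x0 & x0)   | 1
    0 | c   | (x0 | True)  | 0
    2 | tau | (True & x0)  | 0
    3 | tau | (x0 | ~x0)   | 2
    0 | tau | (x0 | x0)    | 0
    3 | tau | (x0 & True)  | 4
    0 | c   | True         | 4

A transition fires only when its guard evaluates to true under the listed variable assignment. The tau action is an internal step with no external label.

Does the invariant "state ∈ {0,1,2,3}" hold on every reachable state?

Answer: INVARIANT VIOLATED at state 4

Analysis:
Safe = {0,1,2,3}
R = {0,4}
  0: ok
  4: VIOLATES
counterexample path to 4: c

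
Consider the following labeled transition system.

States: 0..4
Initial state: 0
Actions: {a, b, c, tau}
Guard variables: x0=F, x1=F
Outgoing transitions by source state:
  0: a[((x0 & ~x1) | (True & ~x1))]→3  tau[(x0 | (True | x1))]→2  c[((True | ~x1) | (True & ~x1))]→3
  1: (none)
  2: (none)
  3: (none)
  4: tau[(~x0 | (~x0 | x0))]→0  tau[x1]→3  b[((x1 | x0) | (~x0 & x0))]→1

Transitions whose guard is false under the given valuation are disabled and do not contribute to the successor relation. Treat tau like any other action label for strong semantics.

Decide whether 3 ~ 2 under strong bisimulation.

Answer: BISIMILAR

Analysis:
Compute ~ classes (split until stable):
  π0 = {{0,1,2,3,4}}
  π1 = {{0},{1,2,3},{4}}
3 equivalence class(es) (converged in 2)
[3]={1,2,3}  [2]={1,2,3}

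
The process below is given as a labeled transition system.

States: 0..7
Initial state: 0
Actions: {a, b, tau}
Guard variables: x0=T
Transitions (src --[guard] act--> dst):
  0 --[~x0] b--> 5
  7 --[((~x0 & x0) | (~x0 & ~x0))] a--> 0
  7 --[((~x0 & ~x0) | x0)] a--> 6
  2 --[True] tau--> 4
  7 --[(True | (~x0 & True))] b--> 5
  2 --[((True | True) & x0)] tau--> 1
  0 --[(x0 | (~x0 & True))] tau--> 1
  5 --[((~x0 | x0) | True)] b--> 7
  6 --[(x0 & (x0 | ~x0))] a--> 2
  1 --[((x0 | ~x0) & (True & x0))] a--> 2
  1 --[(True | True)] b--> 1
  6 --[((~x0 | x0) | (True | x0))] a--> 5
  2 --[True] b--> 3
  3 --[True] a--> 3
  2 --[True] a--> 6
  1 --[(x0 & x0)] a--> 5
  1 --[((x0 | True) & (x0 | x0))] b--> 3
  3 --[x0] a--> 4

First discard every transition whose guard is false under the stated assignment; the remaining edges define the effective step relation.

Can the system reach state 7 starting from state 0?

Guard filter leaves 16 enabled edge(s).
L0 = {0}
L1 = {1}  total {0,1}
L2 = {2,3,5}  total {0,1,2,3,5}
L3 = {4,6,7}  total {0,1,2,3,4,5,6,7}
Reach set: {0,1,2,3,4,5,6,7}
Path to 7: tau·a·b

Answer: REACHABLE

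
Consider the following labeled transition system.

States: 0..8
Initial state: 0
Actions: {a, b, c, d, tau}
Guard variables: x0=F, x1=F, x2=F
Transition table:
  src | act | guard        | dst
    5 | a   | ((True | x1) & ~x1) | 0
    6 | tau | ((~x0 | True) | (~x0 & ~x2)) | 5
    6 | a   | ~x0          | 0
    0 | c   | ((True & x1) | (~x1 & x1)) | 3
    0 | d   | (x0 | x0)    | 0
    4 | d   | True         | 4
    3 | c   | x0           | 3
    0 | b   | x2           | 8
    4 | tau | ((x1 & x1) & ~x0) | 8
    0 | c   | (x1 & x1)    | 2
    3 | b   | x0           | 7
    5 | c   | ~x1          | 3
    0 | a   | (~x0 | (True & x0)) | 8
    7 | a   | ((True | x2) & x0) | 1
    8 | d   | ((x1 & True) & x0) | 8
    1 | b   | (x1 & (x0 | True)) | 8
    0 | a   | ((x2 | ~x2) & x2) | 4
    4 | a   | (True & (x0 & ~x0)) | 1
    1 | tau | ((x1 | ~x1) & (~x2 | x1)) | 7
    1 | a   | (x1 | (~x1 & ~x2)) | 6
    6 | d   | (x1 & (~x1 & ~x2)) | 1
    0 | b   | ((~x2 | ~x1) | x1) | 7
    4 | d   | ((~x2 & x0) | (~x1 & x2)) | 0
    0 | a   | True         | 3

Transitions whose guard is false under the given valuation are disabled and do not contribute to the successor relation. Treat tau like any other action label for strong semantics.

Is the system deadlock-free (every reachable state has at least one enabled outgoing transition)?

Reach set: {0,3,7,8}
  0: a→3  a→8  b→7  [3 out]
  3: ∅  [deadlock]
  7: ∅  [deadlock]
  8: ∅  [deadlock]
trace reaching 3: a

Answer: DEADLOCK at state 3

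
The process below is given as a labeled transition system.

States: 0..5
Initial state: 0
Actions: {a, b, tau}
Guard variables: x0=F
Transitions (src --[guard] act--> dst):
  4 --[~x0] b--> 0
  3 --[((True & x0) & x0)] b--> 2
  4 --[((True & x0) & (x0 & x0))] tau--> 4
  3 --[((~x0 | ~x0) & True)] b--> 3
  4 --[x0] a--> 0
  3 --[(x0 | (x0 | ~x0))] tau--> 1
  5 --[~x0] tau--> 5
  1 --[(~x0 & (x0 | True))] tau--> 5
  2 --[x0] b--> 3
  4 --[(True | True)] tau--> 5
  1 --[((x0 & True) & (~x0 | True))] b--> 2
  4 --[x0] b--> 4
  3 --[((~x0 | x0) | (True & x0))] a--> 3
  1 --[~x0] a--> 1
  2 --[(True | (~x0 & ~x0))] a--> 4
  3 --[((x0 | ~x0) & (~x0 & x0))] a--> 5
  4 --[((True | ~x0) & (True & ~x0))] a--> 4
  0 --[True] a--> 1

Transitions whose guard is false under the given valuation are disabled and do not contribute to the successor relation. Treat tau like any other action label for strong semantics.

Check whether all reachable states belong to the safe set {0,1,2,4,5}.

Allowed set {0,1,2,4,5}
Reach set: {0,1,5}
  0: ✓
  1: ✓
  5: ✓

Answer: INVARIANT HOLDS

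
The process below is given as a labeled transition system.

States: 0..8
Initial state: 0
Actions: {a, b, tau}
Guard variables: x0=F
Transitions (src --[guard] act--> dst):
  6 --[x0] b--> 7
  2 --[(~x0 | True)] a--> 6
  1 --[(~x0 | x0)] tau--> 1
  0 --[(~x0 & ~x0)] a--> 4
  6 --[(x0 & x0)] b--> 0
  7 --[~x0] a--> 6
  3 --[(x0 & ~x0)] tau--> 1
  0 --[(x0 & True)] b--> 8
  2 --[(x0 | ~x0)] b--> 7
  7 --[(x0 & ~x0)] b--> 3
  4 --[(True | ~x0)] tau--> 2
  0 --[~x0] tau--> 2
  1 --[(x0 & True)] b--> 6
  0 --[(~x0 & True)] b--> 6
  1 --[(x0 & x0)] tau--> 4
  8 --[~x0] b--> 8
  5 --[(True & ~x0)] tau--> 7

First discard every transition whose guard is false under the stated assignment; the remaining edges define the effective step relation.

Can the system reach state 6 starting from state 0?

After dropping false guards: 10 live edges.
L0 = {0}
L1 = {2,4,6}  cumulative {0,2,4,6}
L2 = {7}  cumulative {0,2,4,6,7}
Reachable = {0,2,4,6,7}
witness 6: b

Answer: REACHABLE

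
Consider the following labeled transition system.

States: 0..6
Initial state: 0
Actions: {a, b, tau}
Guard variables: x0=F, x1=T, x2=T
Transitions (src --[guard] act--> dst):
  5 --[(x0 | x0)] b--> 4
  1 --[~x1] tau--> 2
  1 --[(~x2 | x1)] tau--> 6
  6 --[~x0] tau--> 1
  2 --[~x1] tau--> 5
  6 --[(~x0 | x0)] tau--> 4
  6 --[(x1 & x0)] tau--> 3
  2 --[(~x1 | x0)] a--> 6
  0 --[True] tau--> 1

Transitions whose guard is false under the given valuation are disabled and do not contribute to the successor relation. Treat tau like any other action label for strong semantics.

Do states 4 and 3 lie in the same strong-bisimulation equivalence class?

Answer: BISIMILAR

Analysis:
Compute ~ classes (split until stable):
  round 0: {{0,1,2,3,4,5,6}}
  round 1: {{0,1,6},{2,3,4,5}}
  round 2: {{0,1},{2,3,4,5},{6}}
  round 3: {{0},{1},{2,3,4,5},{6}}
Fixed point at round 4; 4 class(es).
class of 4: {2,3,4,5}; class of 3: {2,3,4,5}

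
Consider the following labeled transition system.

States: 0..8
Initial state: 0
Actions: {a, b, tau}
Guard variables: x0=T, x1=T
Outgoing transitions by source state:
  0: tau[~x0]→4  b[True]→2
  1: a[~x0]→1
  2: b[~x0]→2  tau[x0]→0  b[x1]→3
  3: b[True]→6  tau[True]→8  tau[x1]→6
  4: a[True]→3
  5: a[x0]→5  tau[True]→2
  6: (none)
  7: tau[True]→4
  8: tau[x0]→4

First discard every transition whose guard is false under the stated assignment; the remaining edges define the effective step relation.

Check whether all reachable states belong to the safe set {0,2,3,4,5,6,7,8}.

Inv-set: {0,2,3,4,5,6,7,8}
R = {0,2,3,4,6,8}
  0: ✓
  2: ✓
  3: ✓
  4: ✓
  6: ✓
  8: ✓

Answer: INVARIANT HOLDS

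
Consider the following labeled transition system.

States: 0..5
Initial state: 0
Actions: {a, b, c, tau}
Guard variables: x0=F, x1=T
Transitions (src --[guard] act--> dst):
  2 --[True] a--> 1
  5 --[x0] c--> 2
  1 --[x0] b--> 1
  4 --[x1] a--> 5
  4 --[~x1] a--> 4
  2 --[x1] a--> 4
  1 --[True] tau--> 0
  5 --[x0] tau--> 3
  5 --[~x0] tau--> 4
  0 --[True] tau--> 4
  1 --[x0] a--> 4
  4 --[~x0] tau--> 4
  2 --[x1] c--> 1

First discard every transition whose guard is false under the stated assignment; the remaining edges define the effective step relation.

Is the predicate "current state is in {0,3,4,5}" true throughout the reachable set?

Answer: INVARIANT HOLDS

Analysis:
Safe = {0,3,4,5}
Reach set: {0,4,5}
  0: ok
  4: ok
  5: ok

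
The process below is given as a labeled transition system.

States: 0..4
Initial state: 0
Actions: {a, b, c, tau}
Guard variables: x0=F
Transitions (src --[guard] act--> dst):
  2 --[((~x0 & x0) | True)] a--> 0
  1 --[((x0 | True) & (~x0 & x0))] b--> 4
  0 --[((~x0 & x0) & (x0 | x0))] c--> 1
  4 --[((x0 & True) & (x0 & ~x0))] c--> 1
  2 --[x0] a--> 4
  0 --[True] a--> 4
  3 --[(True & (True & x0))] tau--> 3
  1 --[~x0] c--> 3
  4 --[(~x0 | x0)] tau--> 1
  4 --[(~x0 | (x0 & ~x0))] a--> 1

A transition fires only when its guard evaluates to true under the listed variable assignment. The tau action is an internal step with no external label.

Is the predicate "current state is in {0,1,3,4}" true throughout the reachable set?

Answer: INVARIANT HOLDS

Working:
Allowed set {0,1,3,4}
Reach set: {0,1,3,4}
  0: safe
  1: safe
  3: safe
  4: safe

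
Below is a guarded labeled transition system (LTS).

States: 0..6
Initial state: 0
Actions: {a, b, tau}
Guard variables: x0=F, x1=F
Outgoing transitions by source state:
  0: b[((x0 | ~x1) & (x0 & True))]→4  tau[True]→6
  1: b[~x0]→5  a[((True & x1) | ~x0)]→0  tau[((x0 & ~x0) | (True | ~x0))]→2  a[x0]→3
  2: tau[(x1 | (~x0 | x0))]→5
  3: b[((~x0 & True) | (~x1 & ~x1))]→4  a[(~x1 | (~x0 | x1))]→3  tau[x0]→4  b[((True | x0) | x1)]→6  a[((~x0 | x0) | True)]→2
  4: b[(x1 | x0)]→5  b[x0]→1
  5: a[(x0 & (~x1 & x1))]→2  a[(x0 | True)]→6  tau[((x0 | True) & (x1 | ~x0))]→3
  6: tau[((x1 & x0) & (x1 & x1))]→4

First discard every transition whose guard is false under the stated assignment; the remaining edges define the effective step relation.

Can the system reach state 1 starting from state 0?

Answer: UNREACHABLE

Working:
11 transition(s) survive guard evaluation.
depth 0: {0}
depth 1: {6}  cumulative {0,6}
Reach set: {0,6}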